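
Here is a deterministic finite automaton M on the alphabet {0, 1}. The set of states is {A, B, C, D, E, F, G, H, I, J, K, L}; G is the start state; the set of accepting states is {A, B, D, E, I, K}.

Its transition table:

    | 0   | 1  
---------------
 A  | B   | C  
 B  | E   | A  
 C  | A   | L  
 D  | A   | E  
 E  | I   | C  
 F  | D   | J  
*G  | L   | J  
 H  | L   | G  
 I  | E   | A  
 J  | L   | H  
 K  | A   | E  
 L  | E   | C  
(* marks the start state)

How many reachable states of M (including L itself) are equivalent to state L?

2

First remove the unreachable states {D,F,K}; 9 states remain.
Start with accepting vs non-accepting: {A,B,E,I} | {C,G,H,J,L}.
On input 1, block {A,B,E,I} splits into {A,E} and {B,I}.
Split {C,G,H,J,L} by δ(·,0) → {G,H,J} and {C,L}.
The partition is now stable with 4 blocks: {A,E} | {G,H,J} | {B,I} | {C,L}.
State L belongs to the block {C,L}, which has 2 states.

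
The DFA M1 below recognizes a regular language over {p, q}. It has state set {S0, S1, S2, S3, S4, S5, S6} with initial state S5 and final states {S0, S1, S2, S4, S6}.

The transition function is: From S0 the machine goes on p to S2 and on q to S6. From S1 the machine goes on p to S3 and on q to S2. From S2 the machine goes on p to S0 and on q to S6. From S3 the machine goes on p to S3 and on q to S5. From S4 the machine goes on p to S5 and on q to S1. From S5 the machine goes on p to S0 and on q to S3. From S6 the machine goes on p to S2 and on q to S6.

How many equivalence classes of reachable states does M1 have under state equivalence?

First remove the unreachable states {S1,S4}; 5 states remain.
P0 = {S0,S2,S6} | {S3,S5}.
On input p, block {S3,S5} splits into {S3} and {S5}.
The partition is now stable with 3 blocks: {S0,S2,S6} | {S3} | {S5}.

3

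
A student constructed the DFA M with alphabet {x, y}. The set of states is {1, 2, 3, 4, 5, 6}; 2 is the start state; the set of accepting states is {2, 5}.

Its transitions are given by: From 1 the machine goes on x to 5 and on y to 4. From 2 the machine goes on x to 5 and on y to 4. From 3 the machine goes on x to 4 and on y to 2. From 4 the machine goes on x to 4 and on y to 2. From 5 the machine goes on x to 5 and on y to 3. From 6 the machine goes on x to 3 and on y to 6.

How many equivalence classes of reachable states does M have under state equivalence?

2

States {1,6} cannot be reached from the start state, so discard them.
P0 = {2,5} | {3,4}.
No further refinement is possible. Final partition (2 blocks): {2,5} | {3,4}.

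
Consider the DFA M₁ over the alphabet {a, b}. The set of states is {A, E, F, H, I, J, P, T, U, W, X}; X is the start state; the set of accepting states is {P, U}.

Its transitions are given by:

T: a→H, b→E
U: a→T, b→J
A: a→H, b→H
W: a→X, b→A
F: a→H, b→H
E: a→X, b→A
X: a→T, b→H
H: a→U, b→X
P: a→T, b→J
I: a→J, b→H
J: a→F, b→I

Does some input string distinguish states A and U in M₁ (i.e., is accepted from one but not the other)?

Reachable states from the start: {A,E,F,H,I,J,T,U,X}. Unreachable: {P,W} — drop them.
Initial partition by acceptance: {U} | {A,E,F,H,I,J,T,X}.
On input a, block {A,E,F,H,I,J,T,X} splits into {A,E,F,I,J,T,X} and {H}.
Refine {A,E,F,I,J,T,X} on symbol a: members go to different blocks, giving {E,I,J,X} and {A,F,T}.
On input a, block {E,I,J,X} splits into {E,I} and {J,X}.
On input b, block {E,I} splits into {E} and {I}.
Split {A,F,T} by δ(·,b) → {A,F} and {T}.
Refine {J,X} on symbol a: members go to different blocks, giving {X} and {J}.
Stable partition: {U} | {E} | {H} | {A,F} | {X} | {I} | {T} | {J} — 8 equivalence classes.
A and U end up in different blocks, so they are distinguishable. For instance, the string 'ε' is accepted from only U.

Yes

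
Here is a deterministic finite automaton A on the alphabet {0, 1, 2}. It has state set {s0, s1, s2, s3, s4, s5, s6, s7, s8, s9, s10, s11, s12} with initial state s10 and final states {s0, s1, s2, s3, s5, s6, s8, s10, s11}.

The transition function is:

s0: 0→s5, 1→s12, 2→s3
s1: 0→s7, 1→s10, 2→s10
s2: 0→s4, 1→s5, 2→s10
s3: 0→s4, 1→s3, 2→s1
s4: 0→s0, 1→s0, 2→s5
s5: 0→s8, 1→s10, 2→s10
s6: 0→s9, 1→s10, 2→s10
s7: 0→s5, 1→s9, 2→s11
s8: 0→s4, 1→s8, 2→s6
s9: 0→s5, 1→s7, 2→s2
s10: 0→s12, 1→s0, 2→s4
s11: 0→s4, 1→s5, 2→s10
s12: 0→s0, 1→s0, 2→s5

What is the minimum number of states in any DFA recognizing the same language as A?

Start with accepting vs non-accepting: {s0,s1,s2,s3,s5,s6,s8,s10,s11} | {s4,s7,s9,s12}.
On input 0, block {s0,s1,s2,s3,s5,s6,s8,s10,s11} splits into {s1,s2,s3,s6,s8,s10,s11} and {s0,s5}.
Refine {s1,s2,s3,s6,s8,s10,s11} on symbol 1: members go to different blocks, giving {s1,s3,s6,s8} and {s2,s10,s11}.
Refine {s1,s3,s6,s8} on symbol 1: members go to different blocks, giving {s1,s6} and {s3,s8}.
Refine {s4,s7,s9,s12} on symbol 1: members go to different blocks, giving {s4,s12} and {s7,s9}.
Refine {s0,s5} on symbol 0: members go to different blocks, giving {s0} and {s5}.
Split {s2,s10,s11} by δ(·,1) → {s2,s11} and {s10}.
The partition is now stable with 8 blocks: {s1,s6} | {s4,s12} | {s0} | {s2,s11} | {s3,s8} | {s7,s9} | {s5} | {s10}.

8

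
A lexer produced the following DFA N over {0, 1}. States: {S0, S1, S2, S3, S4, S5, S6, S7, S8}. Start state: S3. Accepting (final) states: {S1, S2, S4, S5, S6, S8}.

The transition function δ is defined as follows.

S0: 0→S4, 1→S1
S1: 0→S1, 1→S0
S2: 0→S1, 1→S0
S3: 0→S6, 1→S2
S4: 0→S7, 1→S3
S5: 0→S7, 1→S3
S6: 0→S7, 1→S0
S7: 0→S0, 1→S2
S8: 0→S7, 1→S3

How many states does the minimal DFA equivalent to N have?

4

Reachable states from the start: {S0,S1,S2,S3,S4,S6,S7}. Unreachable: {S5,S8} — drop them.
Initial partition by acceptance: {S1,S2,S4,S6} | {S0,S3,S7}.
Refine {S1,S2,S4,S6} on symbol 0: members go to different blocks, giving {S1,S2} and {S4,S6}.
Refine {S0,S3,S7} on symbol 0: members go to different blocks, giving {S0,S3} and {S7}.
Stable partition: {S1,S2} | {S0,S3} | {S4,S6} | {S7} — 4 equivalence classes.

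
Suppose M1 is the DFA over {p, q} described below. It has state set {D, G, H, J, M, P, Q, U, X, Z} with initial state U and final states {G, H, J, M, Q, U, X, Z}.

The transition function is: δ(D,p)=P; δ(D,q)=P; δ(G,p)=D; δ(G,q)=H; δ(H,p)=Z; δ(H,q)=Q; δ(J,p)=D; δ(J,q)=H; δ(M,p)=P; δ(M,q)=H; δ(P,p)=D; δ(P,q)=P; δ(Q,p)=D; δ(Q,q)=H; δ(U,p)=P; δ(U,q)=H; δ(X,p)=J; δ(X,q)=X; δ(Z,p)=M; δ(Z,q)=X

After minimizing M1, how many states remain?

4

States {G} cannot be reached from the start state, so discard them.
P0 = {H,J,M,Q,U,X,Z} | {D,P}.
Refine {H,J,M,Q,U,X,Z} on symbol p: members go to different blocks, giving {J,M,Q,U} and {H,X,Z}.
Refine {H,X,Z} on symbol p: members go to different blocks, giving {X,Z} and {H}.
The partition is now stable with 4 blocks: {J,M,Q,U} | {D,P} | {X,Z} | {H}.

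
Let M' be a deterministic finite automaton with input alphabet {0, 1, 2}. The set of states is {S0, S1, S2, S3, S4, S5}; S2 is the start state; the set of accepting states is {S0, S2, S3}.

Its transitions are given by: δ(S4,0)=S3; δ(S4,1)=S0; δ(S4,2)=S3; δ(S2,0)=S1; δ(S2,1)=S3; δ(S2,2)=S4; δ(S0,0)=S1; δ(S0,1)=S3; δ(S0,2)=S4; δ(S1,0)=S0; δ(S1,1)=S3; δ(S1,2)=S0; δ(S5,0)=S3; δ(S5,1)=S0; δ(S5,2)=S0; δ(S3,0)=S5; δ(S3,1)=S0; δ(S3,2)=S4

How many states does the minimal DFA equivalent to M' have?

P0 = {S0,S2,S3} | {S1,S4,S5}.
No further refinement is possible. Final partition (2 blocks): {S0,S2,S3} | {S1,S4,S5}.

2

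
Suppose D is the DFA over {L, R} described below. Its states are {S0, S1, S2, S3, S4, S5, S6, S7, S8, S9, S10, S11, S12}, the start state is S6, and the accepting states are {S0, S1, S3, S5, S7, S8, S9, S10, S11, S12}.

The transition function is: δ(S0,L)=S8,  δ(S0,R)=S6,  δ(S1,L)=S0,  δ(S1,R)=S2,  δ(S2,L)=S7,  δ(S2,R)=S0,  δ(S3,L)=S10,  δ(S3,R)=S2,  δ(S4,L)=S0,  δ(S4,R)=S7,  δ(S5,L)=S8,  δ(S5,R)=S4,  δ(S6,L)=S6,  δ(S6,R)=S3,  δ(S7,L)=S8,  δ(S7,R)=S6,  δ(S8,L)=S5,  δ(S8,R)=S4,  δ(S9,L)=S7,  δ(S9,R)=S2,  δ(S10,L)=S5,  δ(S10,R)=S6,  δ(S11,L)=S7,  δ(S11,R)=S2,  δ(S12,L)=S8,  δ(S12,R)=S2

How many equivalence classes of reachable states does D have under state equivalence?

First remove the unreachable states {S1,S9,S11,S12}; 9 states remain.
P0 = {S0,S3,S5,S7,S8,S10} | {S2,S4,S6}.
Split {S2,S4,S6} by δ(·,L) → {S2,S4} and {S6}.
On input R, block {S0,S3,S5,S7,S8,S10} splits into {S0,S7,S10} and {S3,S5,S8}.
On input L, block {S3,S5,S8} splits into {S5,S8} and {S3}.
No further refinement is possible. Final partition (5 blocks): {S0,S7,S10} | {S2,S4} | {S6} | {S5,S8} | {S3}.

5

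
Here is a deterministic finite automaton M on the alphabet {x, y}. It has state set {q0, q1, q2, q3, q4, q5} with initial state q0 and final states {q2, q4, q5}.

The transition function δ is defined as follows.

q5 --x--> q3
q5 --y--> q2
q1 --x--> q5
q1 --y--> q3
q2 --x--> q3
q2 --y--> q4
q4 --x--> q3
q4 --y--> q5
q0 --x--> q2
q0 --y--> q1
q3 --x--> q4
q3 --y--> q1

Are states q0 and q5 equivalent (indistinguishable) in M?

Every state is reachable, so we keep all 6.
Initial partition by acceptance: {q2,q4,q5} | {q0,q1,q3}.
The partition is now stable with 2 blocks: {q2,q4,q5} | {q0,q1,q3}.
q0 and q5 end up in different blocks, so they are distinguishable. For instance, the string 'ε' is accepted from only q5.

No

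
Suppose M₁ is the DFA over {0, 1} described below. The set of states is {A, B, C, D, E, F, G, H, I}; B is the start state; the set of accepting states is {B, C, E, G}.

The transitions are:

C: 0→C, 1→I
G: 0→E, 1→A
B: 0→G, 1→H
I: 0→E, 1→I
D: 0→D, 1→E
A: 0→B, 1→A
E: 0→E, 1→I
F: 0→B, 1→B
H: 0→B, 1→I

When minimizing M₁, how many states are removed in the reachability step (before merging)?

3

Starting at B and following transitions, the reachable set is {A, B, E, G, H, I}. That leaves C, D, F unreachable — 3 in total.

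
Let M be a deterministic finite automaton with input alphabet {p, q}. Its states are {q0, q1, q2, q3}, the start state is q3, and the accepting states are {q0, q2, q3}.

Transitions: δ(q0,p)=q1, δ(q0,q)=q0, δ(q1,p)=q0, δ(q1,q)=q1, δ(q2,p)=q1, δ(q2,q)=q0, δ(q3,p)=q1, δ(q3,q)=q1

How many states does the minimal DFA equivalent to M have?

3

Reachable states from the start: {q0,q1,q3}. Unreachable: {q2} — drop them.
P0 = {q0,q3} | {q1}.
Refine {q0,q3} on symbol q: members go to different blocks, giving {q0} and {q3}.
The partition is now stable with 3 blocks: {q0} | {q1} | {q3}.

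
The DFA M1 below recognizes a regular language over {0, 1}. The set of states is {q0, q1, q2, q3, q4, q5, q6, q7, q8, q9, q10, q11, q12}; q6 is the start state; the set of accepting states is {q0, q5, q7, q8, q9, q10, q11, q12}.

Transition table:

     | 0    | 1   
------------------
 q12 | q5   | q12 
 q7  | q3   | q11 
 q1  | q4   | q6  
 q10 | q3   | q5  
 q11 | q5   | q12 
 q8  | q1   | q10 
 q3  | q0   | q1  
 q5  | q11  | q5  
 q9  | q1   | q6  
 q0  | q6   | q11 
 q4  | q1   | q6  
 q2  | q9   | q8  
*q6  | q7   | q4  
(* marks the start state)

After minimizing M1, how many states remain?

States {q2,q8,q9,q10} cannot be reached from the start state, so discard them.
Start with accepting vs non-accepting: {q0,q5,q7,q11,q12} | {q1,q3,q4,q6}.
Refine {q0,q5,q7,q11,q12} on symbol 0: members go to different blocks, giving {q5,q11,q12} and {q0,q7}.
Refine {q1,q3,q4,q6} on symbol 0: members go to different blocks, giving {q1,q4} and {q3,q6}.
The partition is now stable with 4 blocks: {q5,q11,q12} | {q1,q4} | {q0,q7} | {q3,q6}.

4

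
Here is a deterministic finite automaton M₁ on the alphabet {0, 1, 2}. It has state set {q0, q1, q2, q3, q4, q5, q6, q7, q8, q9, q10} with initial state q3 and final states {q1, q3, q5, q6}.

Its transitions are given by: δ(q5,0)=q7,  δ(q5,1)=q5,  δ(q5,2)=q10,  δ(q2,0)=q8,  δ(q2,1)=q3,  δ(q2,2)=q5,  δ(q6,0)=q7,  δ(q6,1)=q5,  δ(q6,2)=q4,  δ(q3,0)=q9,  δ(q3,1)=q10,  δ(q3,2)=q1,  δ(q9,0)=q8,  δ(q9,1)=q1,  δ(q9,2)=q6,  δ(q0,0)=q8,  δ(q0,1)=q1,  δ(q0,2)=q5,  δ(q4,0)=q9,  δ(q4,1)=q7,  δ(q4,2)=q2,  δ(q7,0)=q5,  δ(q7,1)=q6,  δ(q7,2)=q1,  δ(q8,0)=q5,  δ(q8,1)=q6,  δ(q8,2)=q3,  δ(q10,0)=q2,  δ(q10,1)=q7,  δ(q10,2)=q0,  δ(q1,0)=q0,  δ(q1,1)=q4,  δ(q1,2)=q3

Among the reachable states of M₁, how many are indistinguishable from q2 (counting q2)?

3

All states are reachable from the start state.
Start with accepting vs non-accepting: {q1,q3,q5,q6} | {q0,q2,q4,q7,q8,q9,q10}.
Split {q1,q3,q5,q6} by δ(·,1) → {q1,q3} and {q5,q6}.
On input 0, block {q0,q2,q4,q7,q8,q9,q10} splits into {q0,q2,q4,q9,q10} and {q7,q8}.
On input 0, block {q0,q2,q4,q9,q10} splits into {q0,q2,q9} and {q4,q10}.
Stable partition: {q1,q3} | {q0,q2,q9} | {q5,q6} | {q7,q8} | {q4,q10} — 5 equivalence classes.
State q2 belongs to the block {q0,q2,q9}, which has 3 states.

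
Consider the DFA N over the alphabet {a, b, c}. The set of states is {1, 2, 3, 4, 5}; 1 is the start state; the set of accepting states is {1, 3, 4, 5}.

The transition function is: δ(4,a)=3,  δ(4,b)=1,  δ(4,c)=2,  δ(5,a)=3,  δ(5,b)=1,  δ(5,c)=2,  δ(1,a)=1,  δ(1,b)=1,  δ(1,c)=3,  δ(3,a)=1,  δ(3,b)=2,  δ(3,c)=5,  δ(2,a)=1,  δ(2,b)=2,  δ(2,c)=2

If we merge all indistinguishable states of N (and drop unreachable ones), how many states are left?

Reachable states from the start: {1,2,3,5}. Unreachable: {4} — drop them.
Start with accepting vs non-accepting: {1,3,5} | {2}.
On input b, block {1,3,5} splits into {1,5} and {3}.
Refine {1,5} on symbol a: members go to different blocks, giving {1} and {5}.
The partition is now stable with 4 blocks: {1} | {2} | {3} | {5}.

4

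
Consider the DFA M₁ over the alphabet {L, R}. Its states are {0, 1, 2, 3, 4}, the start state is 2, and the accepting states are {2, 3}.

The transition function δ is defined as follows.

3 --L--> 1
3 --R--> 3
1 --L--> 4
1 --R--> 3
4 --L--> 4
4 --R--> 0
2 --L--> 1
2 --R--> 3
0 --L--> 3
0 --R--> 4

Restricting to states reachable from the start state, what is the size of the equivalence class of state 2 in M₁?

2

P0 = {2,3} | {0,1,4}.
Split {0,1,4} by δ(·,L) → {1,4} and {0}.
Split {1,4} by δ(·,R) → {1} and {4}.
Stable partition: {2,3} | {1} | {0} | {4} — 4 equivalence classes.
The equivalence class containing 2 is {2,3}, of size 2.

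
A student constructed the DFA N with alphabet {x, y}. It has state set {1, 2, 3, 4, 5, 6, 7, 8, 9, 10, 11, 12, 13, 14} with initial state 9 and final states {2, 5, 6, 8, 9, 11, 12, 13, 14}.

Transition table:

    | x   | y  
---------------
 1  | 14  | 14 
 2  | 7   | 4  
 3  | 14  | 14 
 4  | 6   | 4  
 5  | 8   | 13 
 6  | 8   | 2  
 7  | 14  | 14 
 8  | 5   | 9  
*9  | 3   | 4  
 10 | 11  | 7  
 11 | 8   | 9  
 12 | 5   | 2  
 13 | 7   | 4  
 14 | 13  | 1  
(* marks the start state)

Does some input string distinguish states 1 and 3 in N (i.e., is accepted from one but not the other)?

No

Reachable states from the start: {1,2,3,4,5,6,7,8,9,13,14}. Unreachable: {10,11,12} — drop them.
P0 = {2,5,6,8,9,13,14} | {1,3,4,7}.
Refine {2,5,6,8,9,13,14} on symbol x: members go to different blocks, giving {5,6,8,14} and {2,9,13}.
On input x, block {5,6,8,14} splits into {5,6,8} and {14}.
On input x, block {1,3,4,7} splits into {1,3,7} and {4}.
Stable partition: {5,6,8} | {1,3,7} | {2,9,13} | {14} | {4} — 5 equivalence classes.
1 and 3 lie in the same block of the stable partition, so they are equivalent — no string distinguishes them.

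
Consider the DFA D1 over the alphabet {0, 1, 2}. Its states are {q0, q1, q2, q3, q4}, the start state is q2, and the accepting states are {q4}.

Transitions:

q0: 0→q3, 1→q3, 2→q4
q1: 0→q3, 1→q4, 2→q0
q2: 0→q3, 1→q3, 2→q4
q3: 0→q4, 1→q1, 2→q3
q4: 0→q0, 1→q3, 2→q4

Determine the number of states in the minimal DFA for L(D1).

All states are reachable from the start state.
Start with accepting vs non-accepting: {q4} | {q0,q1,q2,q3}.
Refine {q0,q1,q2,q3} on symbol 0: members go to different blocks, giving {q0,q1,q2} and {q3}.
On input 1, block {q0,q1,q2} splits into {q0,q2} and {q1}.
The partition is now stable with 4 blocks: {q4} | {q0,q2} | {q3} | {q1}.

4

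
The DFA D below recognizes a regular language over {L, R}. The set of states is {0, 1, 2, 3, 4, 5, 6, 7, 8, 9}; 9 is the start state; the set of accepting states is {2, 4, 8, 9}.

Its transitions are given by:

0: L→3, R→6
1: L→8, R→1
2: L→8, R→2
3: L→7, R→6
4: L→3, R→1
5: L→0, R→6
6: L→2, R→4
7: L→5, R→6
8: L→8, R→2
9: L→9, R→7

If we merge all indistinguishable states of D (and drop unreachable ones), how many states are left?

6

P0 = {2,4,8,9} | {0,1,3,5,6,7}.
Split {2,4,8,9} by δ(·,L) → {2,8,9} and {4}.
Split {2,8,9} by δ(·,R) → {2,8} and {9}.
On input L, block {0,1,3,5,6,7} splits into {0,3,5,7} and {1,6}.
Split {1,6} by δ(·,R) → {1} and {6}.
The partition is now stable with 6 blocks: {2,8} | {0,3,5,7} | {4} | {9} | {1} | {6}.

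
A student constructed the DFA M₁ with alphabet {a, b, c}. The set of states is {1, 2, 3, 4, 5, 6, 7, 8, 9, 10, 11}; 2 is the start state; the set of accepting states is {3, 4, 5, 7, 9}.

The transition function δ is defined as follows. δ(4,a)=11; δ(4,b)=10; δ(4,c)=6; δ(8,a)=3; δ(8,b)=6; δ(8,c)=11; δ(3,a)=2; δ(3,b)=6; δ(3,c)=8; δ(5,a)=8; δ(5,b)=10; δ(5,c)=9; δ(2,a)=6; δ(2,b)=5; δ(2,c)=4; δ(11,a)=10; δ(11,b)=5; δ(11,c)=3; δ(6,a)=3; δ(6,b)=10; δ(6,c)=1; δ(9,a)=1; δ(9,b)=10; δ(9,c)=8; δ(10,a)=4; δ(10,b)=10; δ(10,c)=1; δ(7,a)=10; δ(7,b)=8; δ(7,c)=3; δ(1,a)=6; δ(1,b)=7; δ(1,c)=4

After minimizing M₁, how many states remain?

Every state is reachable, so we keep all 11.
Initial partition by acceptance: {3,4,5,7,9} | {1,2,6,8,10,11}.
On input c, block {3,4,5,7,9} splits into {3,4,9} and {5,7}.
On input a, block {1,2,6,8,10,11} splits into {1,2,11} and {6,8,10}.
Stable partition: {3,4,9} | {1,2,11} | {5,7} | {6,8,10} — 4 equivalence classes.

4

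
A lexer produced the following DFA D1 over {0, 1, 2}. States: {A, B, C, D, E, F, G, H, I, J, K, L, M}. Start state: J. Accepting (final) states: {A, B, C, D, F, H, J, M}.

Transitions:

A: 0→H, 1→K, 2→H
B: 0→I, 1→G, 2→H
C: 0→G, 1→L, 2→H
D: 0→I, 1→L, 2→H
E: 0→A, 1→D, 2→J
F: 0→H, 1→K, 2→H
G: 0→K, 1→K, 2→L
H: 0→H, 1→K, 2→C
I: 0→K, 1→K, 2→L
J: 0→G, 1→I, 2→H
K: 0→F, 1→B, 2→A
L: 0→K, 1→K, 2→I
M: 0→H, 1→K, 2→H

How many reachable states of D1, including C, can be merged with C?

States {D,E,M} cannot be reached from the start state, so discard them.
P0 = {A,B,C,F,H,J} | {G,I,K,L}.
On input 0, block {A,B,C,F,H,J} splits into {A,F,H} and {B,C,J}.
On input 2, block {A,F,H} splits into {A,F} and {H}.
On input 0, block {G,I,K,L} splits into {G,I,L} and {K}.
No further refinement is possible. Final partition (5 blocks): {A,F} | {G,I,L} | {B,C,J} | {H} | {K}.
The equivalence class containing C is {B,C,J}, of size 3.

3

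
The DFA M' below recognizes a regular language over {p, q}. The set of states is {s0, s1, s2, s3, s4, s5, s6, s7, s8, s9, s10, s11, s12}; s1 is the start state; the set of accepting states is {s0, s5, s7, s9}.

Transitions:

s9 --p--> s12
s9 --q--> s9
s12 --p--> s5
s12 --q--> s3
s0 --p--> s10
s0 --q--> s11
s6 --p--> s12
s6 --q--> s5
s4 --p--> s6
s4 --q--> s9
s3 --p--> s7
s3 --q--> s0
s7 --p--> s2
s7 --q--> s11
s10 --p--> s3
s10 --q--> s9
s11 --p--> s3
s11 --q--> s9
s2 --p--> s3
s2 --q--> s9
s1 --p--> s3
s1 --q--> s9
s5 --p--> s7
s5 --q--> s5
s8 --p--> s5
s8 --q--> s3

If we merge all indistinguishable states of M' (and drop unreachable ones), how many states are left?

First remove the unreachable states {s4,s6,s8}; 10 states remain.
Start with accepting vs non-accepting: {s0,s5,s7,s9} | {s1,s2,s3,s10,s11,s12}.
Refine {s0,s5,s7,s9} on symbol p: members go to different blocks, giving {s0,s7,s9} and {s5}.
Split {s0,s7,s9} by δ(·,q) → {s0,s7} and {s9}.
On input p, block {s1,s2,s3,s10,s11,s12} splits into {s1,s2,s10,s11} and {s3} and {s12}.
Stable partition: {s0,s7} | {s1,s2,s10,s11} | {s5} | {s9} | {s3} | {s12} — 6 equivalence classes.

6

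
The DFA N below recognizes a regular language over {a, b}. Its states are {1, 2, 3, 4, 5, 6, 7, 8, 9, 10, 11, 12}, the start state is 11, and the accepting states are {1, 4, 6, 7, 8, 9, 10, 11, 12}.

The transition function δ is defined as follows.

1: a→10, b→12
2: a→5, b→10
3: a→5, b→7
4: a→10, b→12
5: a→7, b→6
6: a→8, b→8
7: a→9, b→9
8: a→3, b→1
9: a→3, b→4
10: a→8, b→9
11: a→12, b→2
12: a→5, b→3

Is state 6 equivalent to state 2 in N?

Start with accepting vs non-accepting: {1,4,6,7,8,9,10,11,12} | {2,3,5}.
Refine {1,4,6,7,8,9,10,11,12} on symbol a: members go to different blocks, giving {1,4,6,7,10,11} and {8,9,12}.
Refine {1,4,6,7,10,11} on symbol a: members go to different blocks, giving {6,7,10,11} and {1,4}.
Refine {6,7,10,11} on symbol b: members go to different blocks, giving {6,7,10} and {11}.
On input a, block {2,3,5} splits into {2,3} and {5}.
Split {8,9,12} by δ(·,a) → {8,9} and {12}.
Stable partition: {6,7,10} | {2,3} | {8,9} | {1,4} | {11} | {5} | {12} — 7 equivalence classes.
6 and 2 end up in different blocks, so they are distinguishable. For instance, the string 'ε' is accepted from only 6.

No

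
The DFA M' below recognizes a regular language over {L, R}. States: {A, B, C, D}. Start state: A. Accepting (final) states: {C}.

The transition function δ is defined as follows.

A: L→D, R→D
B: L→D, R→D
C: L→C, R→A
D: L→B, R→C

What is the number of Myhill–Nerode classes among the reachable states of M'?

All states are reachable from the start state.
P0 = {C} | {A,B,D}.
Refine {A,B,D} on symbol R: members go to different blocks, giving {A,B} and {D}.
The partition is now stable with 3 blocks: {C} | {A,B} | {D}.

3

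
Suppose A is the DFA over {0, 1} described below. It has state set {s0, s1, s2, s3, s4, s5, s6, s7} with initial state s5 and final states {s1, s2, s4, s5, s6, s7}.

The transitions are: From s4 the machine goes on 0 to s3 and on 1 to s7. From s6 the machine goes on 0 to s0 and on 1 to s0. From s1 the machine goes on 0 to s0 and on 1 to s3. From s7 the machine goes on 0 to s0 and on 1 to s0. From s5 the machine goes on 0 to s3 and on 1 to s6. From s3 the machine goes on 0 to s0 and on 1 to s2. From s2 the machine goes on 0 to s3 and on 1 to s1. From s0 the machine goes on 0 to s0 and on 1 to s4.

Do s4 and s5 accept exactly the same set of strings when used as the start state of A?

Every state is reachable, so we keep all 8.
P0 = {s1,s2,s4,s5,s6,s7} | {s0,s3}.
Split {s1,s2,s4,s5,s6,s7} by δ(·,1) → {s1,s6,s7} and {s2,s4,s5}.
Stable partition: {s1,s6,s7} | {s0,s3} | {s2,s4,s5} — 3 equivalence classes.
s4 and s5 lie in the same block of the stable partition, so they are equivalent — no string distinguishes them.

Yes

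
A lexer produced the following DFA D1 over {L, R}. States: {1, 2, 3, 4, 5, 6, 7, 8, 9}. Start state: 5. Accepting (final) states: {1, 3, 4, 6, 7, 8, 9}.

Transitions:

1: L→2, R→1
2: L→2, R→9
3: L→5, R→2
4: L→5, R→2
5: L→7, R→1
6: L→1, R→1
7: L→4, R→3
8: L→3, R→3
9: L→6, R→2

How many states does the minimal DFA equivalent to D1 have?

7

Reachable states from the start: {1,2,3,4,5,6,7,9}. Unreachable: {8} — drop them.
Start with accepting vs non-accepting: {1,3,4,6,7,9} | {2,5}.
Refine {1,3,4,6,7,9} on symbol L: members go to different blocks, giving {1,3,4} and {6,7,9}.
Split {1,3,4} by δ(·,R) → {3,4} and {1}.
Split {2,5} by δ(·,L) → {2} and {5}.
Split {6,7,9} by δ(·,L) → {6} and {7} and {9}.
Stable partition: {3,4} | {2} | {6} | {1} | {5} | {7} | {9} — 7 equivalence classes.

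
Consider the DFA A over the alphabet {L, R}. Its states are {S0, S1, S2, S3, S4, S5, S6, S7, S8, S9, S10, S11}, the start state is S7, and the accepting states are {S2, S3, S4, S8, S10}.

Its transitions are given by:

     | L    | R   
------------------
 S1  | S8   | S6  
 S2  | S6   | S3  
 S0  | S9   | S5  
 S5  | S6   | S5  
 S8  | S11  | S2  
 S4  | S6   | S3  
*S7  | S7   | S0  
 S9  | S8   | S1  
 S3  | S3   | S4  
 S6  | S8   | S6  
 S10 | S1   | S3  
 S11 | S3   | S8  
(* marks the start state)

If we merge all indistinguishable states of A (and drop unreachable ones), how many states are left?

7

States {S10} cannot be reached from the start state, so discard them.
Start with accepting vs non-accepting: {S2,S3,S4,S8} | {S0,S1,S5,S6,S7,S9,S11}.
Split {S2,S3,S4,S8} by δ(·,L) → {S2,S4,S8} and {S3}.
On input R, block {S2,S4,S8} splits into {S2,S4} and {S8}.
Refine {S0,S1,S5,S6,S7,S9,S11} on symbol L: members go to different blocks, giving {S0,S5,S7} and {S1,S6,S9} and {S11}.
Refine {S0,S5,S7} on symbol L: members go to different blocks, giving {S0,S5} and {S7}.
No further refinement is possible. Final partition (7 blocks): {S2,S4} | {S0,S5} | {S3} | {S8} | {S1,S6,S9} | {S11} | {S7}.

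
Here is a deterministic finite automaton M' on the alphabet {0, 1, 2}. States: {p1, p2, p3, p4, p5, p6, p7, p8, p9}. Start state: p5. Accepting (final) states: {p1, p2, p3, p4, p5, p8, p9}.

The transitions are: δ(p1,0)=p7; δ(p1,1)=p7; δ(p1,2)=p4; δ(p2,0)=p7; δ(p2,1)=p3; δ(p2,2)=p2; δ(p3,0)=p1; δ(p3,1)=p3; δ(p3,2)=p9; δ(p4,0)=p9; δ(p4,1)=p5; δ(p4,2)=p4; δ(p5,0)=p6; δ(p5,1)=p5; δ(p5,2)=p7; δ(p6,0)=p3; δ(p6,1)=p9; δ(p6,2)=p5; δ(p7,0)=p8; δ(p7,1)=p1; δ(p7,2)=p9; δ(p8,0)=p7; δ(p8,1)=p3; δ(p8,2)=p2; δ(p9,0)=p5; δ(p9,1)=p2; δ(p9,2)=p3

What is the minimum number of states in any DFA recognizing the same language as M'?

All states are reachable from the start state.
P0 = {p1,p2,p3,p4,p5,p8,p9} | {p6,p7}.
Split {p1,p2,p3,p4,p5,p8,p9} by δ(·,0) → {p1,p2,p5,p8} and {p3,p4,p9}.
Refine {p1,p2,p5,p8} on symbol 1: members go to different blocks, giving {p2,p8} and {p1} and {p5}.
Split {p6,p7} by δ(·,0) → {p6} and {p7}.
Split {p3,p4,p9} by δ(·,0) → {p3} and {p4} and {p9}.
No further refinement is possible. Final partition (8 blocks): {p2,p8} | {p6} | {p3} | {p1} | {p5} | {p7} | {p4} | {p9}.

8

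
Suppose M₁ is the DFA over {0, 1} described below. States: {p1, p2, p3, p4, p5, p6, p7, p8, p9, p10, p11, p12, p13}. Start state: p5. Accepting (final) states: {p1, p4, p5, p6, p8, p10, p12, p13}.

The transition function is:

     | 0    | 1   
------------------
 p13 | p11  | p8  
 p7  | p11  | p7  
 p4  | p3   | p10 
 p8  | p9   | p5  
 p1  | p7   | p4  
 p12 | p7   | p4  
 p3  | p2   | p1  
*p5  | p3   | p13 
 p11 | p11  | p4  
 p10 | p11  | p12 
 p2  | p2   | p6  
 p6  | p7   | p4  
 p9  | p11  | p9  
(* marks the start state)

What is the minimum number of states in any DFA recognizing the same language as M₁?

6

Initial partition by acceptance: {p1,p4,p5,p6,p8,p10,p12,p13} | {p2,p3,p7,p9,p11}.
Refine {p2,p3,p7,p9,p11} on symbol 1: members go to different blocks, giving {p2,p3,p11} and {p7,p9}.
Refine {p1,p4,p5,p6,p8,p10,p12,p13} on symbol 0: members go to different blocks, giving {p1,p6,p8,p12} and {p4,p5,p10,p13}.
Split {p2,p3,p11} by δ(·,1) → {p2,p3} and {p11}.
On input 0, block {p4,p5,p10,p13} splits into {p4,p5} and {p10,p13}.
The partition is now stable with 6 blocks: {p1,p6,p8,p12} | {p2,p3} | {p7,p9} | {p4,p5} | {p11} | {p10,p13}.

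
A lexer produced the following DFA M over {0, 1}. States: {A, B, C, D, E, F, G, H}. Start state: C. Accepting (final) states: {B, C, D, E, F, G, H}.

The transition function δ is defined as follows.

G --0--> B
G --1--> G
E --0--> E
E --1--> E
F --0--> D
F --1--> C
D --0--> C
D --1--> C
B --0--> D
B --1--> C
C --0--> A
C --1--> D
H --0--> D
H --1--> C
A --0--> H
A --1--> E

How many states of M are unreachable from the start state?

3

Starting at C and following transitions, the reachable set is {A, C, D, E, H}. That leaves B, F, G unreachable — 3 in total.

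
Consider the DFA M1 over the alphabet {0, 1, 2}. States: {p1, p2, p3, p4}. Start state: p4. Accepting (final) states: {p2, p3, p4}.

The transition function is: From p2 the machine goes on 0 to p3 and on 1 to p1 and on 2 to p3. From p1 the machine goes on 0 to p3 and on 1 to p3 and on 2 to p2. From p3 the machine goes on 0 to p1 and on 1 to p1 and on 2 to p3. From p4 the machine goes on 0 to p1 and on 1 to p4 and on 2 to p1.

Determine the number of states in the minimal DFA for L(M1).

Every state is reachable, so we keep all 4.
Start with accepting vs non-accepting: {p2,p3,p4} | {p1}.
On input 0, block {p2,p3,p4} splits into {p3,p4} and {p2}.
On input 1, block {p3,p4} splits into {p3} and {p4}.
The partition is now stable with 4 blocks: {p3} | {p1} | {p2} | {p4}.

4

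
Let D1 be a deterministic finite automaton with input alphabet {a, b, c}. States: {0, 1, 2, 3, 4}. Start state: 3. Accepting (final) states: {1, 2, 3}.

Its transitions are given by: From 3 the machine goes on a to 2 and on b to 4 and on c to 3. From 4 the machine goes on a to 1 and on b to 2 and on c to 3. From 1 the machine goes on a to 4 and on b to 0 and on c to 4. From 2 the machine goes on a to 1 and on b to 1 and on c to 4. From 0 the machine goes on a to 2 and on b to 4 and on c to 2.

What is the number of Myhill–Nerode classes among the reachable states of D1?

5

P0 = {1,2,3} | {0,4}.
On input a, block {1,2,3} splits into {2,3} and {1}.
Split {2,3} by δ(·,a) → {2} and {3}.
On input a, block {0,4} splits into {0} and {4}.
Stable partition: {2} | {0} | {1} | {3} | {4} — 5 equivalence classes.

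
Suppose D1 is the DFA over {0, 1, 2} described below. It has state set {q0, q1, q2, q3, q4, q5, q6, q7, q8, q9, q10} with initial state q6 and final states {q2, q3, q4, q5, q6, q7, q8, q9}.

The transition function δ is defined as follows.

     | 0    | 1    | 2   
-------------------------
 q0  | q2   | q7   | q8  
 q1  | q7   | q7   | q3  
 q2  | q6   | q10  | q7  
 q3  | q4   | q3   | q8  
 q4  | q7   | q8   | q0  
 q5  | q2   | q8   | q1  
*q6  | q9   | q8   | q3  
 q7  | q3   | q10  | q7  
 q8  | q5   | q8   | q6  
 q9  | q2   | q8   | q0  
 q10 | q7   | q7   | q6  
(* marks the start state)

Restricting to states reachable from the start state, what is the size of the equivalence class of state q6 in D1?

3

All states are reachable from the start state.
P0 = {q2,q3,q4,q5,q6,q7,q8,q9} | {q0,q1,q10}.
Split {q2,q3,q4,q5,q6,q7,q8,q9} by δ(·,1) → {q3,q4,q5,q6,q8,q9} and {q2,q7}.
Split {q3,q4,q5,q6,q8,q9} by δ(·,0) → {q3,q6,q8} and {q4,q5,q9}.
Stable partition: {q3,q6,q8} | {q0,q1,q10} | {q2,q7} | {q4,q5,q9} — 4 equivalence classes.
The equivalence class containing q6 is {q3,q6,q8}, of size 3.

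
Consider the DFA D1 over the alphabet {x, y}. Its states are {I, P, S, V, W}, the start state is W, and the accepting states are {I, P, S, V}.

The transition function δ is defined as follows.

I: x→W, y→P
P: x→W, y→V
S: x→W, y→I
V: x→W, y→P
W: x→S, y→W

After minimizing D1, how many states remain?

Every state is reachable, so we keep all 5.
Initial partition by acceptance: {I,P,S,V} | {W}.
The partition is now stable with 2 blocks: {I,P,S,V} | {W}.

2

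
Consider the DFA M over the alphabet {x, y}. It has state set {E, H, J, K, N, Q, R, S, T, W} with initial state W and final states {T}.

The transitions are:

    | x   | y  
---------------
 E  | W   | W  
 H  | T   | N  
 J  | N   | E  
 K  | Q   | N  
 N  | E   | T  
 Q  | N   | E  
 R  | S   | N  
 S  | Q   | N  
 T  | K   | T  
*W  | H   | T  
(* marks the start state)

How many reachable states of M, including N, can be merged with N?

First remove the unreachable states {J,R,S}; 7 states remain.
Initial partition by acceptance: {T} | {E,H,K,N,Q,W}.
Refine {E,H,K,N,Q,W} on symbol x: members go to different blocks, giving {E,K,N,Q,W} and {H}.
On input x, block {E,K,N,Q,W} splits into {E,K,N,Q} and {W}.
Refine {E,K,N,Q} on symbol x: members go to different blocks, giving {K,N,Q} and {E}.
Split {K,N,Q} by δ(·,x) → {K,Q} and {N}.
Refine {K,Q} on symbol x: members go to different blocks, giving {Q} and {K}.
Stable partition: {T} | {Q} | {H} | {W} | {E} | {N} | {K} — 7 equivalence classes.
The equivalence class containing N is {N}, of size 1.

1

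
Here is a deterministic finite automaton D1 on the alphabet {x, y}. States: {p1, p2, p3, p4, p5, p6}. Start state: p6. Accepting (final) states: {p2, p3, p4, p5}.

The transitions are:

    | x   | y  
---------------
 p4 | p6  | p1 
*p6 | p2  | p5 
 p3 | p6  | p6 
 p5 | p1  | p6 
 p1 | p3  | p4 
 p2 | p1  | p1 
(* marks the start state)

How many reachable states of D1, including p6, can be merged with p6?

All states are reachable from the start state.
Initial partition by acceptance: {p2,p3,p4,p5} | {p1,p6}.
The partition is now stable with 2 blocks: {p2,p3,p4,p5} | {p1,p6}.
The equivalence class containing p6 is {p1,p6}, of size 2.

2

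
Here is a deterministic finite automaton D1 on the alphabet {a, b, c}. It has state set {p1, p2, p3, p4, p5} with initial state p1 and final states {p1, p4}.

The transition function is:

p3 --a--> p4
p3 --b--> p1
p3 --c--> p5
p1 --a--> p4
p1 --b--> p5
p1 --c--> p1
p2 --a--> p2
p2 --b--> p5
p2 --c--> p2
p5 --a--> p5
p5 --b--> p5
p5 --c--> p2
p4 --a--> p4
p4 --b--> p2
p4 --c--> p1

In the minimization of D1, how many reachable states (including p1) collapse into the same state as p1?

2

First remove the unreachable states {p3}; 4 states remain.
Initial partition by acceptance: {p1,p4} | {p2,p5}.
No further refinement is possible. Final partition (2 blocks): {p1,p4} | {p2,p5}.
The equivalence class containing p1 is {p1,p4}, of size 2.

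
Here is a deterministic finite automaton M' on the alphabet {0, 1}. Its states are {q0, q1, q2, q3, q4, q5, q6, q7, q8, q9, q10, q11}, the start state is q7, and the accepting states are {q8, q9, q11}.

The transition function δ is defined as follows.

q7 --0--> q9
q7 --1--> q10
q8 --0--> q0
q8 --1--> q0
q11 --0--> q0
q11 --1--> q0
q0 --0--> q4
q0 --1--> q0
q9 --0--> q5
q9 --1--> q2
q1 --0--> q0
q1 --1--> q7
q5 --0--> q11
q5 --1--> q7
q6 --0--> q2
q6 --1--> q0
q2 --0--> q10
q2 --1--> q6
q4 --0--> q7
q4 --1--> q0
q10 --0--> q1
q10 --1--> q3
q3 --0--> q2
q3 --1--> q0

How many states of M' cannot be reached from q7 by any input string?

1

Starting at q7 and following transitions, the reachable set is {q0, q1, q2, q3, q4, q5, q6, q7, q9, q10, q11}. That leaves q8 unreachable — 1 in total.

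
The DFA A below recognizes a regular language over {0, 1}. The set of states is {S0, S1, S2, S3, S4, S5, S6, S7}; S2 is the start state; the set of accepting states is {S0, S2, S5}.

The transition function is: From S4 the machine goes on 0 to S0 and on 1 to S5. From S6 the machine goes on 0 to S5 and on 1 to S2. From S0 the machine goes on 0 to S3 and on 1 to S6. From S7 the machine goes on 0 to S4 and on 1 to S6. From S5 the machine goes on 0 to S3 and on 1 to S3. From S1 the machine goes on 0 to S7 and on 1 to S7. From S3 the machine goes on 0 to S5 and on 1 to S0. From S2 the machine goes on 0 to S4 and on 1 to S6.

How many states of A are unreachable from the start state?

No path from S2 leads to S1, S7; the other 6 states are all reachable.

2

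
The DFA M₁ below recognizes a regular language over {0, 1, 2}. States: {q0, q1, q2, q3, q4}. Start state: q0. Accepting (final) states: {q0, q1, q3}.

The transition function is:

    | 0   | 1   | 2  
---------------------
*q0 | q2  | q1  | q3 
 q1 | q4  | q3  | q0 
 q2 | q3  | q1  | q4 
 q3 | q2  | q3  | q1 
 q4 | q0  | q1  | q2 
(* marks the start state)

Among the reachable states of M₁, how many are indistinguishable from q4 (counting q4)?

Every state is reachable, so we keep all 5.
Start with accepting vs non-accepting: {q0,q1,q3} | {q2,q4}.
No further refinement is possible. Final partition (2 blocks): {q0,q1,q3} | {q2,q4}.
The equivalence class containing q4 is {q2,q4}, of size 2.

2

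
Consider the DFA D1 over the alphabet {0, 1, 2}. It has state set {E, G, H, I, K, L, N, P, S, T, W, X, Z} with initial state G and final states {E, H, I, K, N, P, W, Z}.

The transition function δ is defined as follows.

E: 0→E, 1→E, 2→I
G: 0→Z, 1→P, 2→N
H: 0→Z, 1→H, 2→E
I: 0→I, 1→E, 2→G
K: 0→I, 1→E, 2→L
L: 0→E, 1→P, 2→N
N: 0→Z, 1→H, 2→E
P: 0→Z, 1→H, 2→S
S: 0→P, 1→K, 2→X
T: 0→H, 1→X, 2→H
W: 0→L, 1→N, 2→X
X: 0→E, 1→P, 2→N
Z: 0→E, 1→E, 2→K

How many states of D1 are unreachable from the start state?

2

No path from G leads to T, W; the other 11 states are all reachable.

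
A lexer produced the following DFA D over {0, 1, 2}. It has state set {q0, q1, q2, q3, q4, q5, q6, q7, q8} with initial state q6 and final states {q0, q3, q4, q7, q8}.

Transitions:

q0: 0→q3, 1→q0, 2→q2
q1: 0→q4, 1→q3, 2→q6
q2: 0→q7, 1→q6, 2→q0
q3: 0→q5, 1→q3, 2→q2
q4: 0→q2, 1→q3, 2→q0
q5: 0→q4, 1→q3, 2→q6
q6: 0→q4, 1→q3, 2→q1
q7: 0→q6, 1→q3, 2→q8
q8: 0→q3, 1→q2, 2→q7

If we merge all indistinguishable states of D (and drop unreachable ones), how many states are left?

Initial partition by acceptance: {q0,q3,q4,q7,q8} | {q1,q2,q5,q6}.
On input 0, block {q0,q3,q4,q7,q8} splits into {q3,q4,q7} and {q0,q8}.
Split {q3,q4,q7} by δ(·,2) → {q4,q7} and {q3}.
Refine {q1,q2,q5,q6} on symbol 1: members go to different blocks, giving {q1,q5,q6} and {q2}.
Split {q4,q7} by δ(·,0) → {q4} and {q7}.
Refine {q0,q8} on symbol 1: members go to different blocks, giving {q0} and {q8}.
No further refinement is possible. Final partition (7 blocks): {q4} | {q1,q5,q6} | {q0} | {q3} | {q2} | {q7} | {q8}.

7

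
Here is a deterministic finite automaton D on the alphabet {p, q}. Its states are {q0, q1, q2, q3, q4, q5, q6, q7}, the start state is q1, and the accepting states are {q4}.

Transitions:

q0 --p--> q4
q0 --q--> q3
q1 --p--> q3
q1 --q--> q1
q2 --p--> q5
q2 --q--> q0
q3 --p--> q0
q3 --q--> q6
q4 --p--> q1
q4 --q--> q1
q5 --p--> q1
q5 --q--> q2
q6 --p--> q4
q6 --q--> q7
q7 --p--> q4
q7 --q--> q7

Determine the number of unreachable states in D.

Starting at q1 and following transitions, the reachable set is {q0, q1, q3, q4, q6, q7}. That leaves q2, q5 unreachable — 2 in total.

2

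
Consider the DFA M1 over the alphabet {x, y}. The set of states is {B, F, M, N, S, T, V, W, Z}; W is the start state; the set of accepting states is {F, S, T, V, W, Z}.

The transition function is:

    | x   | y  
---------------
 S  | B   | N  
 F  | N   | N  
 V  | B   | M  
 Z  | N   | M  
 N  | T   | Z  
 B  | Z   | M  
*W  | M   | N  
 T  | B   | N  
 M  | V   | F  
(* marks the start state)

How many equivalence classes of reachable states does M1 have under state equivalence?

First remove the unreachable states {S}; 8 states remain.
Initial partition by acceptance: {F,T,V,W,Z} | {B,M,N}.
Split {B,M,N} by δ(·,y) → {M,N} and {B}.
Split {F,T,V,W,Z} by δ(·,x) → {F,W,Z} and {T,V}.
The partition is now stable with 4 blocks: {F,W,Z} | {M,N} | {B} | {T,V}.

4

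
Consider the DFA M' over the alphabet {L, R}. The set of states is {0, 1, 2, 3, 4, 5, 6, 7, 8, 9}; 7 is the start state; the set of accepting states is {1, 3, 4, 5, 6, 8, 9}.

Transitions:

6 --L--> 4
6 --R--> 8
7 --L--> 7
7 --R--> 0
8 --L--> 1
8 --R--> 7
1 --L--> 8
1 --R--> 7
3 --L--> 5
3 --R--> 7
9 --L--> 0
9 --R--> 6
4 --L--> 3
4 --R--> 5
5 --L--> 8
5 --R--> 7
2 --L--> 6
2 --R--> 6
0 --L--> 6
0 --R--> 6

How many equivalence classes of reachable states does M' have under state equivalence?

5

First remove the unreachable states {2,9}; 8 states remain.
Initial partition by acceptance: {1,3,4,5,6,8} | {0,7}.
Refine {1,3,4,5,6,8} on symbol R: members go to different blocks, giving {1,3,5,8} and {4,6}.
Refine {0,7} on symbol L: members go to different blocks, giving {0} and {7}.
Refine {4,6} on symbol L: members go to different blocks, giving {4} and {6}.
The partition is now stable with 5 blocks: {1,3,5,8} | {0} | {4} | {7} | {6}.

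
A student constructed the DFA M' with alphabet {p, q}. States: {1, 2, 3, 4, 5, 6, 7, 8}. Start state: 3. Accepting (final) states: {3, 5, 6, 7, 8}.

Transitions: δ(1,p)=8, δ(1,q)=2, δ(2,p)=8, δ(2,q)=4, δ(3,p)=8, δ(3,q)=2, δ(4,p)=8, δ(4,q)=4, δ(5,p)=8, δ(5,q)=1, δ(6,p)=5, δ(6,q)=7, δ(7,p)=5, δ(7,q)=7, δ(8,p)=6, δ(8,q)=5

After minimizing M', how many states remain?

Every state is reachable, so we keep all 8.
Initial partition by acceptance: {3,5,6,7,8} | {1,2,4}.
On input q, block {3,5,6,7,8} splits into {6,7,8} and {3,5}.
Refine {6,7,8} on symbol p: members go to different blocks, giving {6,7} and {8}.
Stable partition: {6,7} | {1,2,4} | {3,5} | {8} — 4 equivalence classes.

4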